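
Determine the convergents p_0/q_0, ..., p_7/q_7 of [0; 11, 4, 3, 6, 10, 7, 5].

0/1, 1/11, 4/45, 13/146, 82/921, 833/9356, 5913/66413, 30398/341421

Using the convergent recurrence p_i = a_i*p_{i-1} + p_{i-2}, q_i = a_i*q_{i-1} + q_{i-2} with p_{-2}=0, p_{-1}=1, q_{-2}=1, q_{-1}=0:
  i=0: a_0=0, p_0 = 0*1 + 0 = 0, q_0 = 0*0 + 1 = 1.
  i=1: a_1=11, p_1 = 11*0 + 1 = 1, q_1 = 11*1 + 0 = 11.
  i=2: a_2=4, p_2 = 4*1 + 0 = 4, q_2 = 4*11 + 1 = 45.
  i=3: a_3=3, p_3 = 3*4 + 1 = 13, q_3 = 3*45 + 11 = 146.
  i=4: a_4=6, p_4 = 6*13 + 4 = 82, q_4 = 6*146 + 45 = 921.
  i=5: a_5=10, p_5 = 10*82 + 13 = 833, q_5 = 10*921 + 146 = 9356.
  i=6: a_6=7, p_6 = 7*833 + 82 = 5913, q_6 = 7*9356 + 921 = 66413.
  i=7: a_7=5, p_7 = 5*5913 + 833 = 30398, q_7 = 5*66413 + 9356 = 341421.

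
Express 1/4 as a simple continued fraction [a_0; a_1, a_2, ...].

Run the Euclidean algorithm on 1 and 4; the successive quotients are the partial quotients a_0, a_1, ... (each step inverts the fractional part left over by the previous one):
  1 = 0*4 + 1, so a_0 = 0.
  4 = 4*1 + 0, so a_1 = 4.
The remainder reaches 0 after 2 divisions, so the expansion has 2 partial quotients, read off in order.

[0; 4]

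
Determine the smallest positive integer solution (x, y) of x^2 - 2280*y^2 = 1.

(x, y) = (191, 4)

First expand sqrt(2280) as a continued fraction. With x_i = (sqrt(2280) + m_i)/d_i and (m_0, d_0) = (0, 1): a_0 = floor(sqrt(2280)) = 47, since 47^2 = 2209 <= 2280 < 2304 = 48^2.
Iterate m_{i+1} = d_i*a_i - m_i, d_{i+1} = (2280 - m_{i+1}^2)/d_i, a_{i+1} = floor((a_0 + m_{i+1})/d_{i+1}):
  m_1 = 1*47 - 0 = 47, d_1 = (2280 - 47^2)/1 = 71/1 = 71, a_1 = floor((47 + 47)/71) = 1.
  m_2 = 71*1 - 47 = 24, d_2 = (2280 - 24^2)/71 = 1704/71 = 24, a_2 = floor((47 + 24)/24) = 2.
  m_3 = 24*2 - 24 = 24, d_3 = (2280 - 24^2)/24 = 1704/24 = 71, a_3 = floor((47 + 24)/71) = 1.
  m_4 = 71*1 - 24 = 47, d_4 = (2280 - 47^2)/71 = 71/71 = 1, a_4 = floor((47 + 47)/1) = 94.
  m_5 = 1*94 - 47 = 47, d_5 = (2280 - 47^2)/1 = 71/1 = 71: (m_5, d_5) = (m_1, d_1) = (47, 71), so from here the quotients repeat a_1, ..., a_4; the period length is 4.
So sqrt(2280) = [47; (1, 2, 1, 94)] with period length k = 4.
k is even, so the fundamental solution of x^2 - 2280y^2 = 1 is (p_{k-1}, q_{k-1}) = (p_3, q_3); compute convergents through index 3.
Convergents (p_i = a_i*p_{i-1} + p_{i-2}, q_i = a_i*q_{i-1} + q_{i-2} with p_{-2}=0, p_{-1}=1, q_{-2}=1, q_{-1}=0):
  i=0: a_0=47, p_0 = 47*1 + 0 = 47, q_0 = 47*0 + 1 = 1.
  i=1: a_1=1, p_1 = 1*47 + 1 = 48, q_1 = 1*1 + 0 = 1.
  i=2: a_2=2, p_2 = 2*48 + 47 = 143, q_2 = 2*1 + 1 = 3.
  i=3: a_3=1, p_3 = 1*143 + 48 = 191, q_3 = 1*3 + 1 = 4.
Check: 191^2 - 2280*4^2 = 36481 - 36480 = 1, so (x, y) = (191, 4) solves the equation, and by the theorem it is the least positive solution.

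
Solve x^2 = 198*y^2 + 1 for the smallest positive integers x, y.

(x, y) = (197, 14)

First expand sqrt(198) as a continued fraction. With x_i = (sqrt(198) + m_i)/d_i and (m_0, d_0) = (0, 1): a_0 = floor(sqrt(198)) = 14, since 14^2 = 196 <= 198 < 225 = 15^2.
Iterate m_{i+1} = d_i*a_i - m_i, d_{i+1} = (198 - m_{i+1}^2)/d_i, a_{i+1} = floor((a_0 + m_{i+1})/d_{i+1}):
  m_1 = 1*14 - 0 = 14, d_1 = (198 - 14^2)/1 = 2/1 = 2, a_1 = floor((14 + 14)/2) = 14.
  m_2 = 2*14 - 14 = 14, d_2 = (198 - 14^2)/2 = 2/2 = 1, a_2 = floor((14 + 14)/1) = 28.
  m_3 = 1*28 - 14 = 14, d_3 = (198 - 14^2)/1 = 2/1 = 2: (m_3, d_3) = (m_1, d_1) = (14, 2), so from here the quotients repeat a_1, a_2; the period length is 2.
So sqrt(198) = [14; (14, 28)] with period length k = 2.
k is even, so the fundamental solution of x^2 - 198y^2 = 1 is (p_{k-1}, q_{k-1}) = (p_1, q_1); compute convergents through index 1.
Convergents (p_i = a_i*p_{i-1} + p_{i-2}, q_i = a_i*q_{i-1} + q_{i-2} with p_{-2}=0, p_{-1}=1, q_{-2}=1, q_{-1}=0):
  i=0: a_0=14, p_0 = 14*1 + 0 = 14, q_0 = 14*0 + 1 = 1.
  i=1: a_1=14, p_1 = 14*14 + 1 = 197, q_1 = 14*1 + 0 = 14.
Check: 197^2 - 198*14^2 = 38809 - 38808 = 1, so (x, y) = (197, 14) solves the equation, and by the theorem it is the least positive solution.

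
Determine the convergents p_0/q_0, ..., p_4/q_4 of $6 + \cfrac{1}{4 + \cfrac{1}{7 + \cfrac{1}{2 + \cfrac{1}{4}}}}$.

Using the convergent recurrence p_i = a_i*p_{i-1} + p_{i-2}, q_i = a_i*q_{i-1} + q_{i-2} with p_{-2}=0, p_{-1}=1, q_{-2}=1, q_{-1}=0:
  i=0: a_0=6, p_0 = 6*1 + 0 = 6, q_0 = 6*0 + 1 = 1.
  i=1: a_1=4, p_1 = 4*6 + 1 = 25, q_1 = 4*1 + 0 = 4.
  i=2: a_2=7, p_2 = 7*25 + 6 = 181, q_2 = 7*4 + 1 = 29.
  i=3: a_3=2, p_3 = 2*181 + 25 = 387, q_3 = 2*29 + 4 = 62.
  i=4: a_4=4, p_4 = 4*387 + 181 = 1729, q_4 = 4*62 + 29 = 277.

6/1, 25/4, 181/29, 387/62, 1729/277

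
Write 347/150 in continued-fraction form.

Run the Euclidean algorithm on 347 and 150; the successive quotients are the partial quotients a_0, a_1, ... (each step inverts the fractional part left over by the previous one):
  347 = 2*150 + 47, so a_0 = 2.
  150 = 3*47 + 9, so a_1 = 3.
  47 = 5*9 + 2, so a_2 = 5.
  9 = 4*2 + 1, so a_3 = 4.
  2 = 2*1 + 0, so a_4 = 2.
The remainder reaches 0 after 5 divisions, so the expansion has 5 partial quotients, read off in order.

[2; 3, 5, 4, 2]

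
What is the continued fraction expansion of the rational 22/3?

[7; 3]

Run the Euclidean algorithm on 22 and 3; the successive quotients are the partial quotients a_0, a_1, ... (each step inverts the fractional part left over by the previous one):
  22 = 7*3 + 1, so a_0 = 7.
  3 = 3*1 + 0, so a_1 = 3.
The remainder reaches 0 after 2 divisions, so the expansion has 2 partial quotients, read off in order.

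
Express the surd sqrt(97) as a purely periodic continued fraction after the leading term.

Write x_i = (sqrt(97) + m_i)/d_i with (m_0, d_0) = (0, 1). a_0 = floor(sqrt(97)) = 9, since 9^2 = 81 <= 97 < 100 = 10^2.
Iterate m_{i+1} = d_i*a_i - m_i, d_{i+1} = (97 - m_{i+1}^2)/d_i, a_{i+1} = floor((a_0 + m_{i+1})/d_{i+1}):
  m_1 = 1*9 - 0 = 9, d_1 = (97 - 9^2)/1 = 16/1 = 16, a_1 = floor((9 + 9)/16) = 1.
  m_2 = 16*1 - 9 = 7, d_2 = (97 - 7^2)/16 = 48/16 = 3, a_2 = floor((9 + 7)/3) = 5.
  m_3 = 3*5 - 7 = 8, d_3 = (97 - 8^2)/3 = 33/3 = 11, a_3 = floor((9 + 8)/11) = 1.
  m_4 = 11*1 - 8 = 3, d_4 = (97 - 3^2)/11 = 88/11 = 8, a_4 = floor((9 + 3)/8) = 1.
  m_5 = 8*1 - 3 = 5, d_5 = (97 - 5^2)/8 = 72/8 = 9, a_5 = floor((9 + 5)/9) = 1.
  m_6 = 9*1 - 5 = 4, d_6 = (97 - 4^2)/9 = 81/9 = 9, a_6 = floor((9 + 4)/9) = 1.
  m_7 = 9*1 - 4 = 5, d_7 = (97 - 5^2)/9 = 72/9 = 8, a_7 = floor((9 + 5)/8) = 1.
  m_8 = 8*1 - 5 = 3, d_8 = (97 - 3^2)/8 = 88/8 = 11, a_8 = floor((9 + 3)/11) = 1.
  m_9 = 11*1 - 3 = 8, d_9 = (97 - 8^2)/11 = 33/11 = 3, a_9 = floor((9 + 8)/3) = 5.
  m_10 = 3*5 - 8 = 7, d_10 = (97 - 7^2)/3 = 48/3 = 16, a_10 = floor((9 + 7)/16) = 1.
  m_11 = 16*1 - 7 = 9, d_11 = (97 - 9^2)/16 = 16/16 = 1, a_11 = floor((9 + 9)/1) = 18.
  m_12 = 1*18 - 9 = 9, d_12 = (97 - 9^2)/1 = 16/1 = 16: (m_12, d_12) = (m_1, d_1) = (9, 16), so from here the quotients repeat a_1, ..., a_11; the period length is 11.
Hence the expansion of sqrt(97) is a_0 = 9 followed by the repeating block 1, 5, 1, 1, 1, 1, 1, 1, 5, 1, 18 (period 11).

[9; (1, 5, 1, 1, 1, 1, 1, 1, 5, 1, 18)]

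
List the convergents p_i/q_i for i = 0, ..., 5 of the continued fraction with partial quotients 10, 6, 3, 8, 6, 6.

Using the convergent recurrence p_i = a_i*p_{i-1} + p_{i-2}, q_i = a_i*q_{i-1} + q_{i-2} with p_{-2}=0, p_{-1}=1, q_{-2}=1, q_{-1}=0:
  i=0: a_0=10, p_0 = 10*1 + 0 = 10, q_0 = 10*0 + 1 = 1.
  i=1: a_1=6, p_1 = 6*10 + 1 = 61, q_1 = 6*1 + 0 = 6.
  i=2: a_2=3, p_2 = 3*61 + 10 = 193, q_2 = 3*6 + 1 = 19.
  i=3: a_3=8, p_3 = 8*193 + 61 = 1605, q_3 = 8*19 + 6 = 158.
  i=4: a_4=6, p_4 = 6*1605 + 193 = 9823, q_4 = 6*158 + 19 = 967.
  i=5: a_5=6, p_5 = 6*9823 + 1605 = 60543, q_5 = 6*967 + 158 = 5960.

10/1, 61/6, 193/19, 1605/158, 9823/967, 60543/5960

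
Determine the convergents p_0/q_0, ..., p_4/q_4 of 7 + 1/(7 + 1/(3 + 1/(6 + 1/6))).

7/1, 50/7, 157/22, 992/139, 6109/856

Using the convergent recurrence p_i = a_i*p_{i-1} + p_{i-2}, q_i = a_i*q_{i-1} + q_{i-2} with p_{-2}=0, p_{-1}=1, q_{-2}=1, q_{-1}=0:
  i=0: a_0=7, p_0 = 7*1 + 0 = 7, q_0 = 7*0 + 1 = 1.
  i=1: a_1=7, p_1 = 7*7 + 1 = 50, q_1 = 7*1 + 0 = 7.
  i=2: a_2=3, p_2 = 3*50 + 7 = 157, q_2 = 3*7 + 1 = 22.
  i=3: a_3=6, p_3 = 6*157 + 50 = 992, q_3 = 6*22 + 7 = 139.
  i=4: a_4=6, p_4 = 6*992 + 157 = 6109, q_4 = 6*139 + 22 = 856.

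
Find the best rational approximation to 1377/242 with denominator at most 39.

Expand x = 1377/242 as a continued fraction with the Euclidean algorithm:
  1377 = 5*242 + 167, so a_0 = 5.
  242 = 1*167 + 75, so a_1 = 1.
  167 = 2*75 + 17, so a_2 = 2.
  75 = 4*17 + 7, so a_3 = 4.
  17 = 2*7 + 3, so a_4 = 2.
  7 = 2*3 + 1, so a_5 = 2.
  3 = 3*1 + 0, so a_6 = 3.
so x = [5; 1, 2, 4, 2, 2, 3].
Convergents (p_i = a_i*p_{i-1} + p_{i-2}, q_i = a_i*q_{i-1} + q_{i-2} with p_{-2}=0, p_{-1}=1, q_{-2}=1, q_{-1}=0), until the denominator exceeds 39:
  i=0: a_0=5, p_0 = 5*1 + 0 = 5, q_0 = 5*0 + 1 = 1.
  i=1: a_1=1, p_1 = 1*5 + 1 = 6, q_1 = 1*1 + 0 = 1.
  i=2: a_2=2, p_2 = 2*6 + 5 = 17, q_2 = 2*1 + 1 = 3.
  i=3: a_3=4, p_3 = 4*17 + 6 = 74, q_3 = 4*3 + 1 = 13.
  i=4: a_4=2, p_4 = 2*74 + 17 = 165, q_4 = 2*13 + 3 = 29.
  i=5: a_5=2, p_5 = 2*165 + 74 = 404, q_5 = 2*29 + 13 = 71.
q_5 = 71 > 39, so the last convergent with denominator <= 39 is p_4/q_4 = 165/29.
The closest fraction with denominator <= 39 is either p_4/q_4 or the intermediate fraction (k*p_4 + p_3)/(k*q_4 + q_3) with the largest k >= 1 whose denominator stays <= 39; these approach x as k grows, and every other convergent or intermediate fraction in range is farther away.
Largest k: floor((39 - q_3)/q_4) = floor((39 - 13)/29) = 0.
Since k = 0, no intermediate fraction beyond p_4/q_4 has denominator <= 39, so the convergent 165/29 is the closest (its error is |1377*29 - 165*242|/(242*29) = 3/7018).

165/29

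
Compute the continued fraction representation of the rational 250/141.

Run the Euclidean algorithm on 250 and 141; the successive quotients are the partial quotients a_0, a_1, ... (each step inverts the fractional part left over by the previous one):
  250 = 1*141 + 109, so a_0 = 1.
  141 = 1*109 + 32, so a_1 = 1.
  109 = 3*32 + 13, so a_2 = 3.
  32 = 2*13 + 6, so a_3 = 2.
  13 = 2*6 + 1, so a_4 = 2.
  6 = 6*1 + 0, so a_5 = 6.
The remainder reaches 0 after 6 divisions, so the expansion has 6 partial quotients, read off in order.

[1; 1, 3, 2, 2, 6]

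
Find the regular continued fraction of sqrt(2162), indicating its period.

[46; (2, 92)]

Write x_i = (sqrt(2162) + m_i)/d_i with (m_0, d_0) = (0, 1). a_0 = floor(sqrt(2162)) = 46, since 46^2 = 2116 <= 2162 < 2209 = 47^2.
Iterate m_{i+1} = d_i*a_i - m_i, d_{i+1} = (2162 - m_{i+1}^2)/d_i, a_{i+1} = floor((a_0 + m_{i+1})/d_{i+1}):
  m_1 = 1*46 - 0 = 46, d_1 = (2162 - 46^2)/1 = 46/1 = 46, a_1 = floor((46 + 46)/46) = 2.
  m_2 = 46*2 - 46 = 46, d_2 = (2162 - 46^2)/46 = 46/46 = 1, a_2 = floor((46 + 46)/1) = 92.
  m_3 = 1*92 - 46 = 46, d_3 = (2162 - 46^2)/1 = 46/1 = 46: (m_3, d_3) = (m_1, d_1) = (46, 46), so from here the quotients repeat a_1, a_2; the period length is 2.
Hence the expansion of sqrt(2162) is a_0 = 46 followed by the repeating block 2, 92 (period 2).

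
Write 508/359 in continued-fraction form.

Run the Euclidean algorithm on 508 and 359; the successive quotients are the partial quotients a_0, a_1, ... (each step inverts the fractional part left over by the previous one):
  508 = 1*359 + 149, so a_0 = 1.
  359 = 2*149 + 61, so a_1 = 2.
  149 = 2*61 + 27, so a_2 = 2.
  61 = 2*27 + 7, so a_3 = 2.
  27 = 3*7 + 6, so a_4 = 3.
  7 = 1*6 + 1, so a_5 = 1.
  6 = 6*1 + 0, so a_6 = 6.
The remainder reaches 0 after 7 divisions, so the expansion has 7 partial quotients, read off in order.

[1; 2, 2, 2, 3, 1, 6]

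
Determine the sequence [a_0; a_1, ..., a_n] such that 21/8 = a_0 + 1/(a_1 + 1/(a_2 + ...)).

Run the Euclidean algorithm on 21 and 8; the successive quotients are the partial quotients a_0, a_1, ... (each step inverts the fractional part left over by the previous one):
  21 = 2*8 + 5, so a_0 = 2.
  8 = 1*5 + 3, so a_1 = 1.
  5 = 1*3 + 2, so a_2 = 1.
  3 = 1*2 + 1, so a_3 = 1.
  2 = 2*1 + 0, so a_4 = 2.
The remainder reaches 0 after 5 divisions, so the expansion has 5 partial quotients, read off in order.

[2; 1, 1, 1, 2]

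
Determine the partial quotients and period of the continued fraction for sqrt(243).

Write x_i = (sqrt(243) + m_i)/d_i with (m_0, d_0) = (0, 1). a_0 = floor(sqrt(243)) = 15, since 15^2 = 225 <= 243 < 256 = 16^2.
Iterate m_{i+1} = d_i*a_i - m_i, d_{i+1} = (243 - m_{i+1}^2)/d_i, a_{i+1} = floor((a_0 + m_{i+1})/d_{i+1}):
  m_1 = 1*15 - 0 = 15, d_1 = (243 - 15^2)/1 = 18/1 = 18, a_1 = floor((15 + 15)/18) = 1.
  m_2 = 18*1 - 15 = 3, d_2 = (243 - 3^2)/18 = 234/18 = 13, a_2 = floor((15 + 3)/13) = 1.
  m_3 = 13*1 - 3 = 10, d_3 = (243 - 10^2)/13 = 143/13 = 11, a_3 = floor((15 + 10)/11) = 2.
  m_4 = 11*2 - 10 = 12, d_4 = (243 - 12^2)/11 = 99/11 = 9, a_4 = floor((15 + 12)/9) = 3.
  m_5 = 9*3 - 12 = 15, d_5 = (243 - 15^2)/9 = 18/9 = 2, a_5 = floor((15 + 15)/2) = 15.
  m_6 = 2*15 - 15 = 15, d_6 = (243 - 15^2)/2 = 18/2 = 9, a_6 = floor((15 + 15)/9) = 3.
  m_7 = 9*3 - 15 = 12, d_7 = (243 - 12^2)/9 = 99/9 = 11, a_7 = floor((15 + 12)/11) = 2.
  m_8 = 11*2 - 12 = 10, d_8 = (243 - 10^2)/11 = 143/11 = 13, a_8 = floor((15 + 10)/13) = 1.
  m_9 = 13*1 - 10 = 3, d_9 = (243 - 3^2)/13 = 234/13 = 18, a_9 = floor((15 + 3)/18) = 1.
  m_10 = 18*1 - 3 = 15, d_10 = (243 - 15^2)/18 = 18/18 = 1, a_10 = floor((15 + 15)/1) = 30.
  m_11 = 1*30 - 15 = 15, d_11 = (243 - 15^2)/1 = 18/1 = 18: (m_11, d_11) = (m_1, d_1) = (15, 18), so from here the quotients repeat a_1, ..., a_10; the period length is 10.
Hence the expansion of sqrt(243) is a_0 = 15 followed by the repeating block 1, 1, 2, 3, 15, 3, 2, 1, 1, 30 (period 10).

[15; (1, 1, 2, 3, 15, 3, 2, 1, 1, 30)]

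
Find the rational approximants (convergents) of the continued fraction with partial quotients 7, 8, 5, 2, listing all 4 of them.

Using the convergent recurrence p_i = a_i*p_{i-1} + p_{i-2}, q_i = a_i*q_{i-1} + q_{i-2} with p_{-2}=0, p_{-1}=1, q_{-2}=1, q_{-1}=0:
  i=0: a_0=7, p_0 = 7*1 + 0 = 7, q_0 = 7*0 + 1 = 1.
  i=1: a_1=8, p_1 = 8*7 + 1 = 57, q_1 = 8*1 + 0 = 8.
  i=2: a_2=5, p_2 = 5*57 + 7 = 292, q_2 = 5*8 + 1 = 41.
  i=3: a_3=2, p_3 = 2*292 + 57 = 641, q_3 = 2*41 + 8 = 90.

7/1, 57/8, 292/41, 641/90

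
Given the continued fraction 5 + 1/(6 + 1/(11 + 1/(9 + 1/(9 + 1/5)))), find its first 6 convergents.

5/1, 31/6, 346/67, 3145/609, 28651/5548, 146400/28349

Using the convergent recurrence p_i = a_i*p_{i-1} + p_{i-2}, q_i = a_i*q_{i-1} + q_{i-2} with p_{-2}=0, p_{-1}=1, q_{-2}=1, q_{-1}=0:
  i=0: a_0=5, p_0 = 5*1 + 0 = 5, q_0 = 5*0 + 1 = 1.
  i=1: a_1=6, p_1 = 6*5 + 1 = 31, q_1 = 6*1 + 0 = 6.
  i=2: a_2=11, p_2 = 11*31 + 5 = 346, q_2 = 11*6 + 1 = 67.
  i=3: a_3=9, p_3 = 9*346 + 31 = 3145, q_3 = 9*67 + 6 = 609.
  i=4: a_4=9, p_4 = 9*3145 + 346 = 28651, q_4 = 9*609 + 67 = 5548.
  i=5: a_5=5, p_5 = 5*28651 + 3145 = 146400, q_5 = 5*5548 + 609 = 28349.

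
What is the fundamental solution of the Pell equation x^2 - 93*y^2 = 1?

First expand sqrt(93) as a continued fraction. With x_i = (sqrt(93) + m_i)/d_i and (m_0, d_0) = (0, 1): a_0 = floor(sqrt(93)) = 9, since 9^2 = 81 <= 93 < 100 = 10^2.
Iterate m_{i+1} = d_i*a_i - m_i, d_{i+1} = (93 - m_{i+1}^2)/d_i, a_{i+1} = floor((a_0 + m_{i+1})/d_{i+1}):
  m_1 = 1*9 - 0 = 9, d_1 = (93 - 9^2)/1 = 12/1 = 12, a_1 = floor((9 + 9)/12) = 1.
  m_2 = 12*1 - 9 = 3, d_2 = (93 - 3^2)/12 = 84/12 = 7, a_2 = floor((9 + 3)/7) = 1.
  m_3 = 7*1 - 3 = 4, d_3 = (93 - 4^2)/7 = 77/7 = 11, a_3 = floor((9 + 4)/11) = 1.
  m_4 = 11*1 - 4 = 7, d_4 = (93 - 7^2)/11 = 44/11 = 4, a_4 = floor((9 + 7)/4) = 4.
  m_5 = 4*4 - 7 = 9, d_5 = (93 - 9^2)/4 = 12/4 = 3, a_5 = floor((9 + 9)/3) = 6.
  m_6 = 3*6 - 9 = 9, d_6 = (93 - 9^2)/3 = 12/3 = 4, a_6 = floor((9 + 9)/4) = 4.
  m_7 = 4*4 - 9 = 7, d_7 = (93 - 7^2)/4 = 44/4 = 11, a_7 = floor((9 + 7)/11) = 1.
  m_8 = 11*1 - 7 = 4, d_8 = (93 - 4^2)/11 = 77/11 = 7, a_8 = floor((9 + 4)/7) = 1.
  m_9 = 7*1 - 4 = 3, d_9 = (93 - 3^2)/7 = 84/7 = 12, a_9 = floor((9 + 3)/12) = 1.
  m_10 = 12*1 - 3 = 9, d_10 = (93 - 9^2)/12 = 12/12 = 1, a_10 = floor((9 + 9)/1) = 18.
  m_11 = 1*18 - 9 = 9, d_11 = (93 - 9^2)/1 = 12/1 = 12: (m_11, d_11) = (m_1, d_1) = (9, 12), so from here the quotients repeat a_1, ..., a_10; the period length is 10.
So sqrt(93) = [9; (1, 1, 1, 4, 6, 4, 1, 1, 1, 18)] with period length k = 10.
k is even, so the fundamental solution of x^2 - 93y^2 = 1 is (p_{k-1}, q_{k-1}) = (p_9, q_9); compute convergents through index 9.
Convergents (p_i = a_i*p_{i-1} + p_{i-2}, q_i = a_i*q_{i-1} + q_{i-2} with p_{-2}=0, p_{-1}=1, q_{-2}=1, q_{-1}=0):
  i=0: a_0=9, p_0 = 9*1 + 0 = 9, q_0 = 9*0 + 1 = 1.
  i=1: a_1=1, p_1 = 1*9 + 1 = 10, q_1 = 1*1 + 0 = 1.
  i=2: a_2=1, p_2 = 1*10 + 9 = 19, q_2 = 1*1 + 1 = 2.
  i=3: a_3=1, p_3 = 1*19 + 10 = 29, q_3 = 1*2 + 1 = 3.
  i=4: a_4=4, p_4 = 4*29 + 19 = 135, q_4 = 4*3 + 2 = 14.
  i=5: a_5=6, p_5 = 6*135 + 29 = 839, q_5 = 6*14 + 3 = 87.
  i=6: a_6=4, p_6 = 4*839 + 135 = 3491, q_6 = 4*87 + 14 = 362.
  i=7: a_7=1, p_7 = 1*3491 + 839 = 4330, q_7 = 1*362 + 87 = 449.
  i=8: a_8=1, p_8 = 1*4330 + 3491 = 7821, q_8 = 1*449 + 362 = 811.
  i=9: a_9=1, p_9 = 1*7821 + 4330 = 12151, q_9 = 1*811 + 449 = 1260.
Check: 12151^2 - 93*1260^2 = 147646801 - 147646800 = 1, so (x, y) = (12151, 1260) solves the equation, and by the theorem it is the least positive solution.

(x, y) = (12151, 1260)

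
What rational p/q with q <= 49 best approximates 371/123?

148/49

Expand x = 371/123 as a continued fraction with the Euclidean algorithm:
  371 = 3*123 + 2, so a_0 = 3.
  123 = 61*2 + 1, so a_1 = 61.
  2 = 2*1 + 0, so a_2 = 2.
so x = [3; 61, 2].
Convergents (p_i = a_i*p_{i-1} + p_{i-2}, q_i = a_i*q_{i-1} + q_{i-2} with p_{-2}=0, p_{-1}=1, q_{-2}=1, q_{-1}=0), until the denominator exceeds 49:
  i=0: a_0=3, p_0 = 3*1 + 0 = 3, q_0 = 3*0 + 1 = 1.
  i=1: a_1=61, p_1 = 61*3 + 1 = 184, q_1 = 61*1 + 0 = 61.
q_1 = 61 > 49, so the last convergent with denominator <= 49 is p_0/q_0 = 3/1.
The closest fraction with denominator <= 49 is either p_0/q_0 or the intermediate fraction (k*p_0 + p_{-1})/(k*q_0 + q_{-1}) with the largest k >= 1 whose denominator stays <= 49; these approach x as k grows, and every other convergent or intermediate fraction in range is farther away.
Largest k: floor((49 - q_{-1})/q_0) = floor((49 - 0)/1) = 49 (using the seeds p_{-1} = 1, q_{-1} = 0).
That gives (49*3 + 1)/(49*1 + 0) = 148/49.
Compare the errors: |x - 3/1| = |371*1 - 3*123|/(123*1) = 2/123, and |x - 148/49| = |371*49 - 148*123|/(123*49) = 25/6027.
Cross-multiplying, 25*123 = 3075 < 12054 = 2*6027, so 25/6027 is smaller: the intermediate fraction 148/49 is closer to x than 3/1.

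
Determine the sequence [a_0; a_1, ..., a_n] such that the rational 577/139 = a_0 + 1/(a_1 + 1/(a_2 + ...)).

[4; 6, 1, 1, 1, 1, 1, 2]

Run the Euclidean algorithm on 577 and 139; the successive quotients are the partial quotients a_0, a_1, ... (each step inverts the fractional part left over by the previous one):
  577 = 4*139 + 21, so a_0 = 4.
  139 = 6*21 + 13, so a_1 = 6.
  21 = 1*13 + 8, so a_2 = 1.
  13 = 1*8 + 5, so a_3 = 1.
  8 = 1*5 + 3, so a_4 = 1.
  5 = 1*3 + 2, so a_5 = 1.
  3 = 1*2 + 1, so a_6 = 1.
  2 = 2*1 + 0, so a_7 = 2.
The remainder reaches 0 after 8 divisions, so the expansion has 8 partial quotients, read off in order.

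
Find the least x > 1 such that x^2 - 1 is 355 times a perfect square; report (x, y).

(x, y) = (954809, 50676)

First expand sqrt(355) as a continued fraction. With x_i = (sqrt(355) + m_i)/d_i and (m_0, d_0) = (0, 1): a_0 = floor(sqrt(355)) = 18, since 18^2 = 324 <= 355 < 361 = 19^2.
Iterate m_{i+1} = d_i*a_i - m_i, d_{i+1} = (355 - m_{i+1}^2)/d_i, a_{i+1} = floor((a_0 + m_{i+1})/d_{i+1}):
  m_1 = 1*18 - 0 = 18, d_1 = (355 - 18^2)/1 = 31/1 = 31, a_1 = floor((18 + 18)/31) = 1.
  m_2 = 31*1 - 18 = 13, d_2 = (355 - 13^2)/31 = 186/31 = 6, a_2 = floor((18 + 13)/6) = 5.
  m_3 = 6*5 - 13 = 17, d_3 = (355 - 17^2)/6 = 66/6 = 11, a_3 = floor((18 + 17)/11) = 3.
  m_4 = 11*3 - 17 = 16, d_4 = (355 - 16^2)/11 = 99/11 = 9, a_4 = floor((18 + 16)/9) = 3.
  m_5 = 9*3 - 16 = 11, d_5 = (355 - 11^2)/9 = 234/9 = 26, a_5 = floor((18 + 11)/26) = 1.
  m_6 = 26*1 - 11 = 15, d_6 = (355 - 15^2)/26 = 130/26 = 5, a_6 = floor((18 + 15)/5) = 6.
  m_7 = 5*6 - 15 = 15, d_7 = (355 - 15^2)/5 = 130/5 = 26, a_7 = floor((18 + 15)/26) = 1.
  m_8 = 26*1 - 15 = 11, d_8 = (355 - 11^2)/26 = 234/26 = 9, a_8 = floor((18 + 11)/9) = 3.
  m_9 = 9*3 - 11 = 16, d_9 = (355 - 16^2)/9 = 99/9 = 11, a_9 = floor((18 + 16)/11) = 3.
  m_10 = 11*3 - 16 = 17, d_10 = (355 - 17^2)/11 = 66/11 = 6, a_10 = floor((18 + 17)/6) = 5.
  m_11 = 6*5 - 17 = 13, d_11 = (355 - 13^2)/6 = 186/6 = 31, a_11 = floor((18 + 13)/31) = 1.
  m_12 = 31*1 - 13 = 18, d_12 = (355 - 18^2)/31 = 31/31 = 1, a_12 = floor((18 + 18)/1) = 36.
  m_13 = 1*36 - 18 = 18, d_13 = (355 - 18^2)/1 = 31/1 = 31: (m_13, d_13) = (m_1, d_1) = (18, 31), so from here the quotients repeat a_1, ..., a_12; the period length is 12.
So sqrt(355) = [18; (1, 5, 3, 3, 1, 6, 1, 3, 3, 5, 1, 36)] with period length k = 12.
k is even, so the fundamental solution of x^2 - 355y^2 = 1 is (p_{k-1}, q_{k-1}) = (p_11, q_11); compute convergents through index 11.
Convergents (p_i = a_i*p_{i-1} + p_{i-2}, q_i = a_i*q_{i-1} + q_{i-2} with p_{-2}=0, p_{-1}=1, q_{-2}=1, q_{-1}=0):
  i=0: a_0=18, p_0 = 18*1 + 0 = 18, q_0 = 18*0 + 1 = 1.
  i=1: a_1=1, p_1 = 1*18 + 1 = 19, q_1 = 1*1 + 0 = 1.
  i=2: a_2=5, p_2 = 5*19 + 18 = 113, q_2 = 5*1 + 1 = 6.
  i=3: a_3=3, p_3 = 3*113 + 19 = 358, q_3 = 3*6 + 1 = 19.
  i=4: a_4=3, p_4 = 3*358 + 113 = 1187, q_4 = 3*19 + 6 = 63.
  i=5: a_5=1, p_5 = 1*1187 + 358 = 1545, q_5 = 1*63 + 19 = 82.
  i=6: a_6=6, p_6 = 6*1545 + 1187 = 10457, q_6 = 6*82 + 63 = 555.
  i=7: a_7=1, p_7 = 1*10457 + 1545 = 12002, q_7 = 1*555 + 82 = 637.
  i=8: a_8=3, p_8 = 3*12002 + 10457 = 46463, q_8 = 3*637 + 555 = 2466.
  i=9: a_9=3, p_9 = 3*46463 + 12002 = 151391, q_9 = 3*2466 + 637 = 8035.
  i=10: a_10=5, p_10 = 5*151391 + 46463 = 803418, q_10 = 5*8035 + 2466 = 42641.
  i=11: a_11=1, p_11 = 1*803418 + 151391 = 954809, q_11 = 1*42641 + 8035 = 50676.
Check: 954809^2 - 355*50676^2 = 911660226481 - 911660226480 = 1, so (x, y) = (954809, 50676) solves the equation, and by the theorem it is the least positive solution.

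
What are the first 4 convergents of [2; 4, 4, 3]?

Using the convergent recurrence p_i = a_i*p_{i-1} + p_{i-2}, q_i = a_i*q_{i-1} + q_{i-2} with p_{-2}=0, p_{-1}=1, q_{-2}=1, q_{-1}=0:
  i=0: a_0=2, p_0 = 2*1 + 0 = 2, q_0 = 2*0 + 1 = 1.
  i=1: a_1=4, p_1 = 4*2 + 1 = 9, q_1 = 4*1 + 0 = 4.
  i=2: a_2=4, p_2 = 4*9 + 2 = 38, q_2 = 4*4 + 1 = 17.
  i=3: a_3=3, p_3 = 3*38 + 9 = 123, q_3 = 3*17 + 4 = 55.

2/1, 9/4, 38/17, 123/55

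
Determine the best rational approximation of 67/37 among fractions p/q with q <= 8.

Expand x = 67/37 as a continued fraction with the Euclidean algorithm:
  67 = 1*37 + 30, so a_0 = 1.
  37 = 1*30 + 7, so a_1 = 1.
  30 = 4*7 + 2, so a_2 = 4.
  7 = 3*2 + 1, so a_3 = 3.
  2 = 2*1 + 0, so a_4 = 2.
so x = [1; 1, 4, 3, 2].
Convergents (p_i = a_i*p_{i-1} + p_{i-2}, q_i = a_i*q_{i-1} + q_{i-2} with p_{-2}=0, p_{-1}=1, q_{-2}=1, q_{-1}=0), until the denominator exceeds 8:
  i=0: a_0=1, p_0 = 1*1 + 0 = 1, q_0 = 1*0 + 1 = 1.
  i=1: a_1=1, p_1 = 1*1 + 1 = 2, q_1 = 1*1 + 0 = 1.
  i=2: a_2=4, p_2 = 4*2 + 1 = 9, q_2 = 4*1 + 1 = 5.
  i=3: a_3=3, p_3 = 3*9 + 2 = 29, q_3 = 3*5 + 1 = 16.
q_3 = 16 > 8, so the last convergent with denominator <= 8 is p_2/q_2 = 9/5.
The closest fraction with denominator <= 8 is either p_2/q_2 or the intermediate fraction (k*p_2 + p_1)/(k*q_2 + q_1) with the largest k >= 1 whose denominator stays <= 8; these approach x as k grows, and every other convergent or intermediate fraction in range is farther away.
Largest k: floor((8 - q_1)/q_2) = floor((8 - 1)/5) = 1.
That gives (1*9 + 2)/(1*5 + 1) = 11/6.
Compare the errors: |x - 9/5| = |67*5 - 9*37|/(37*5) = 2/185, and |x - 11/6| = |67*6 - 11*37|/(37*6) = 5/222.
Cross-multiplying, 2*222 = 444 < 925 = 5*185, so 2/185 is smaller: the convergent 9/5 is closer to x than 11/6.

9/5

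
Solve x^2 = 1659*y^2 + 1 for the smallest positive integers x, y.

First expand sqrt(1659) as a continued fraction. With x_i = (sqrt(1659) + m_i)/d_i and (m_0, d_0) = (0, 1): a_0 = floor(sqrt(1659)) = 40, since 40^2 = 1600 <= 1659 < 1681 = 41^2.
Iterate m_{i+1} = d_i*a_i - m_i, d_{i+1} = (1659 - m_{i+1}^2)/d_i, a_{i+1} = floor((a_0 + m_{i+1})/d_{i+1}):
  m_1 = 1*40 - 0 = 40, d_1 = (1659 - 40^2)/1 = 59/1 = 59, a_1 = floor((40 + 40)/59) = 1.
  m_2 = 59*1 - 40 = 19, d_2 = (1659 - 19^2)/59 = 1298/59 = 22, a_2 = floor((40 + 19)/22) = 2.
  m_3 = 22*2 - 19 = 25, d_3 = (1659 - 25^2)/22 = 1034/22 = 47, a_3 = floor((40 + 25)/47) = 1.
  m_4 = 47*1 - 25 = 22, d_4 = (1659 - 22^2)/47 = 1175/47 = 25, a_4 = floor((40 + 22)/25) = 2.
  m_5 = 25*2 - 22 = 28, d_5 = (1659 - 28^2)/25 = 875/25 = 35, a_5 = floor((40 + 28)/35) = 1.
  m_6 = 35*1 - 28 = 7, d_6 = (1659 - 7^2)/35 = 1610/35 = 46, a_6 = floor((40 + 7)/46) = 1.
  m_7 = 46*1 - 7 = 39, d_7 = (1659 - 39^2)/46 = 138/46 = 3, a_7 = floor((40 + 39)/3) = 26.
  m_8 = 3*26 - 39 = 39, d_8 = (1659 - 39^2)/3 = 138/3 = 46, a_8 = floor((40 + 39)/46) = 1.
  m_9 = 46*1 - 39 = 7, d_9 = (1659 - 7^2)/46 = 1610/46 = 35, a_9 = floor((40 + 7)/35) = 1.
  m_10 = 35*1 - 7 = 28, d_10 = (1659 - 28^2)/35 = 875/35 = 25, a_10 = floor((40 + 28)/25) = 2.
  m_11 = 25*2 - 28 = 22, d_11 = (1659 - 22^2)/25 = 1175/25 = 47, a_11 = floor((40 + 22)/47) = 1.
  m_12 = 47*1 - 22 = 25, d_12 = (1659 - 25^2)/47 = 1034/47 = 22, a_12 = floor((40 + 25)/22) = 2.
  m_13 = 22*2 - 25 = 19, d_13 = (1659 - 19^2)/22 = 1298/22 = 59, a_13 = floor((40 + 19)/59) = 1.
  m_14 = 59*1 - 19 = 40, d_14 = (1659 - 40^2)/59 = 59/59 = 1, a_14 = floor((40 + 40)/1) = 80.
  m_15 = 1*80 - 40 = 40, d_15 = (1659 - 40^2)/1 = 59/1 = 59: (m_15, d_15) = (m_1, d_1) = (40, 59), so from here the quotients repeat a_1, ..., a_14; the period length is 14.
So sqrt(1659) = [40; (1, 2, 1, 2, 1, 1, 26, 1, 1, 2, 1, 2, 1, 80)] with period length k = 14.
k is even, so the fundamental solution of x^2 - 1659y^2 = 1 is (p_{k-1}, q_{k-1}) = (p_13, q_13); compute convergents through index 13.
Convergents (p_i = a_i*p_{i-1} + p_{i-2}, q_i = a_i*q_{i-1} + q_{i-2} with p_{-2}=0, p_{-1}=1, q_{-2}=1, q_{-1}=0):
  i=0: a_0=40, p_0 = 40*1 + 0 = 40, q_0 = 40*0 + 1 = 1.
  i=1: a_1=1, p_1 = 1*40 + 1 = 41, q_1 = 1*1 + 0 = 1.
  i=2: a_2=2, p_2 = 2*41 + 40 = 122, q_2 = 2*1 + 1 = 3.
  i=3: a_3=1, p_3 = 1*122 + 41 = 163, q_3 = 1*3 + 1 = 4.
  i=4: a_4=2, p_4 = 2*163 + 122 = 448, q_4 = 2*4 + 3 = 11.
  i=5: a_5=1, p_5 = 1*448 + 163 = 611, q_5 = 1*11 + 4 = 15.
  i=6: a_6=1, p_6 = 1*611 + 448 = 1059, q_6 = 1*15 + 11 = 26.
  i=7: a_7=26, p_7 = 26*1059 + 611 = 28145, q_7 = 26*26 + 15 = 691.
  i=8: a_8=1, p_8 = 1*28145 + 1059 = 29204, q_8 = 1*691 + 26 = 717.
  i=9: a_9=1, p_9 = 1*29204 + 28145 = 57349, q_9 = 1*717 + 691 = 1408.
  i=10: a_10=2, p_10 = 2*57349 + 29204 = 143902, q_10 = 2*1408 + 717 = 3533.
  i=11: a_11=1, p_11 = 1*143902 + 57349 = 201251, q_11 = 1*3533 + 1408 = 4941.
  i=12: a_12=2, p_12 = 2*201251 + 143902 = 546404, q_12 = 2*4941 + 3533 = 13415.
  i=13: a_13=1, p_13 = 1*546404 + 201251 = 747655, q_13 = 1*13415 + 4941 = 18356.
Check: 747655^2 - 1659*18356^2 = 558987999025 - 558987999024 = 1, so (x, y) = (747655, 18356) solves the equation, and by the theorem it is the least positive solution.

(x, y) = (747655, 18356)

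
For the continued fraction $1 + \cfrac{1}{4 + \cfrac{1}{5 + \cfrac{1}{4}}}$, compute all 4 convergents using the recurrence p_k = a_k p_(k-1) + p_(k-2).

Using the convergent recurrence p_i = a_i*p_{i-1} + p_{i-2}, q_i = a_i*q_{i-1} + q_{i-2} with p_{-2}=0, p_{-1}=1, q_{-2}=1, q_{-1}=0:
  i=0: a_0=1, p_0 = 1*1 + 0 = 1, q_0 = 1*0 + 1 = 1.
  i=1: a_1=4, p_1 = 4*1 + 1 = 5, q_1 = 4*1 + 0 = 4.
  i=2: a_2=5, p_2 = 5*5 + 1 = 26, q_2 = 5*4 + 1 = 21.
  i=3: a_3=4, p_3 = 4*26 + 5 = 109, q_3 = 4*21 + 4 = 88.

1/1, 5/4, 26/21, 109/88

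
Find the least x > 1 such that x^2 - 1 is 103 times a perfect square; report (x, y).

(x, y) = (227528, 22419)

First expand sqrt(103) as a continued fraction. With x_i = (sqrt(103) + m_i)/d_i and (m_0, d_0) = (0, 1): a_0 = floor(sqrt(103)) = 10, since 10^2 = 100 <= 103 < 121 = 11^2.
Iterate m_{i+1} = d_i*a_i - m_i, d_{i+1} = (103 - m_{i+1}^2)/d_i, a_{i+1} = floor((a_0 + m_{i+1})/d_{i+1}):
  m_1 = 1*10 - 0 = 10, d_1 = (103 - 10^2)/1 = 3/1 = 3, a_1 = floor((10 + 10)/3) = 6.
  m_2 = 3*6 - 10 = 8, d_2 = (103 - 8^2)/3 = 39/3 = 13, a_2 = floor((10 + 8)/13) = 1.
  m_3 = 13*1 - 8 = 5, d_3 = (103 - 5^2)/13 = 78/13 = 6, a_3 = floor((10 + 5)/6) = 2.
  m_4 = 6*2 - 5 = 7, d_4 = (103 - 7^2)/6 = 54/6 = 9, a_4 = floor((10 + 7)/9) = 1.
  m_5 = 9*1 - 7 = 2, d_5 = (103 - 2^2)/9 = 99/9 = 11, a_5 = floor((10 + 2)/11) = 1.
  m_6 = 11*1 - 2 = 9, d_6 = (103 - 9^2)/11 = 22/11 = 2, a_6 = floor((10 + 9)/2) = 9.
  m_7 = 2*9 - 9 = 9, d_7 = (103 - 9^2)/2 = 22/2 = 11, a_7 = floor((10 + 9)/11) = 1.
  m_8 = 11*1 - 9 = 2, d_8 = (103 - 2^2)/11 = 99/11 = 9, a_8 = floor((10 + 2)/9) = 1.
  m_9 = 9*1 - 2 = 7, d_9 = (103 - 7^2)/9 = 54/9 = 6, a_9 = floor((10 + 7)/6) = 2.
  m_10 = 6*2 - 7 = 5, d_10 = (103 - 5^2)/6 = 78/6 = 13, a_10 = floor((10 + 5)/13) = 1.
  m_11 = 13*1 - 5 = 8, d_11 = (103 - 8^2)/13 = 39/13 = 3, a_11 = floor((10 + 8)/3) = 6.
  m_12 = 3*6 - 8 = 10, d_12 = (103 - 10^2)/3 = 3/3 = 1, a_12 = floor((10 + 10)/1) = 20.
  m_13 = 1*20 - 10 = 10, d_13 = (103 - 10^2)/1 = 3/1 = 3: (m_13, d_13) = (m_1, d_1) = (10, 3), so from here the quotients repeat a_1, ..., a_12; the period length is 12.
So sqrt(103) = [10; (6, 1, 2, 1, 1, 9, 1, 1, 2, 1, 6, 20)] with period length k = 12.
k is even, so the fundamental solution of x^2 - 103y^2 = 1 is (p_{k-1}, q_{k-1}) = (p_11, q_11); compute convergents through index 11.
Convergents (p_i = a_i*p_{i-1} + p_{i-2}, q_i = a_i*q_{i-1} + q_{i-2} with p_{-2}=0, p_{-1}=1, q_{-2}=1, q_{-1}=0):
  i=0: a_0=10, p_0 = 10*1 + 0 = 10, q_0 = 10*0 + 1 = 1.
  i=1: a_1=6, p_1 = 6*10 + 1 = 61, q_1 = 6*1 + 0 = 6.
  i=2: a_2=1, p_2 = 1*61 + 10 = 71, q_2 = 1*6 + 1 = 7.
  i=3: a_3=2, p_3 = 2*71 + 61 = 203, q_3 = 2*7 + 6 = 20.
  i=4: a_4=1, p_4 = 1*203 + 71 = 274, q_4 = 1*20 + 7 = 27.
  i=5: a_5=1, p_5 = 1*274 + 203 = 477, q_5 = 1*27 + 20 = 47.
  i=6: a_6=9, p_6 = 9*477 + 274 = 4567, q_6 = 9*47 + 27 = 450.
  i=7: a_7=1, p_7 = 1*4567 + 477 = 5044, q_7 = 1*450 + 47 = 497.
  i=8: a_8=1, p_8 = 1*5044 + 4567 = 9611, q_8 = 1*497 + 450 = 947.
  i=9: a_9=2, p_9 = 2*9611 + 5044 = 24266, q_9 = 2*947 + 497 = 2391.
  i=10: a_10=1, p_10 = 1*24266 + 9611 = 33877, q_10 = 1*2391 + 947 = 3338.
  i=11: a_11=6, p_11 = 6*33877 + 24266 = 227528, q_11 = 6*3338 + 2391 = 22419.
Check: 227528^2 - 103*22419^2 = 51768990784 - 51768990783 = 1, so (x, y) = (227528, 22419) solves the equation, and by the theorem it is the least positive solution.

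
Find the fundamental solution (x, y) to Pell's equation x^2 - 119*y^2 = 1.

(x, y) = (120, 11)

First expand sqrt(119) as a continued fraction. With x_i = (sqrt(119) + m_i)/d_i and (m_0, d_0) = (0, 1): a_0 = floor(sqrt(119)) = 10, since 10^2 = 100 <= 119 < 121 = 11^2.
Iterate m_{i+1} = d_i*a_i - m_i, d_{i+1} = (119 - m_{i+1}^2)/d_i, a_{i+1} = floor((a_0 + m_{i+1})/d_{i+1}):
  m_1 = 1*10 - 0 = 10, d_1 = (119 - 10^2)/1 = 19/1 = 19, a_1 = floor((10 + 10)/19) = 1.
  m_2 = 19*1 - 10 = 9, d_2 = (119 - 9^2)/19 = 38/19 = 2, a_2 = floor((10 + 9)/2) = 9.
  m_3 = 2*9 - 9 = 9, d_3 = (119 - 9^2)/2 = 38/2 = 19, a_3 = floor((10 + 9)/19) = 1.
  m_4 = 19*1 - 9 = 10, d_4 = (119 - 10^2)/19 = 19/19 = 1, a_4 = floor((10 + 10)/1) = 20.
  m_5 = 1*20 - 10 = 10, d_5 = (119 - 10^2)/1 = 19/1 = 19: (m_5, d_5) = (m_1, d_1) = (10, 19), so from here the quotients repeat a_1, ..., a_4; the period length is 4.
So sqrt(119) = [10; (1, 9, 1, 20)] with period length k = 4.
k is even, so the fundamental solution of x^2 - 119y^2 = 1 is (p_{k-1}, q_{k-1}) = (p_3, q_3); compute convergents through index 3.
Convergents (p_i = a_i*p_{i-1} + p_{i-2}, q_i = a_i*q_{i-1} + q_{i-2} with p_{-2}=0, p_{-1}=1, q_{-2}=1, q_{-1}=0):
  i=0: a_0=10, p_0 = 10*1 + 0 = 10, q_0 = 10*0 + 1 = 1.
  i=1: a_1=1, p_1 = 1*10 + 1 = 11, q_1 = 1*1 + 0 = 1.
  i=2: a_2=9, p_2 = 9*11 + 10 = 109, q_2 = 9*1 + 1 = 10.
  i=3: a_3=1, p_3 = 1*109 + 11 = 120, q_3 = 1*10 + 1 = 11.
Check: 120^2 - 119*11^2 = 14400 - 14399 = 1, so (x, y) = (120, 11) solves the equation, and by the theorem it is the least positive solution.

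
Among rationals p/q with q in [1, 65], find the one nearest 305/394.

24/31

Expand x = 305/394 as a continued fraction with the Euclidean algorithm:
  305 = 0*394 + 305, so a_0 = 0.
  394 = 1*305 + 89, so a_1 = 1.
  305 = 3*89 + 38, so a_2 = 3.
  89 = 2*38 + 13, so a_3 = 2.
  38 = 2*13 + 12, so a_4 = 2.
  13 = 1*12 + 1, so a_5 = 1.
  12 = 12*1 + 0, so a_6 = 12.
so x = [0; 1, 3, 2, 2, 1, 12].
Convergents (p_i = a_i*p_{i-1} + p_{i-2}, q_i = a_i*q_{i-1} + q_{i-2} with p_{-2}=0, p_{-1}=1, q_{-2}=1, q_{-1}=0), until the denominator exceeds 65:
  i=0: a_0=0, p_0 = 0*1 + 0 = 0, q_0 = 0*0 + 1 = 1.
  i=1: a_1=1, p_1 = 1*0 + 1 = 1, q_1 = 1*1 + 0 = 1.
  i=2: a_2=3, p_2 = 3*1 + 0 = 3, q_2 = 3*1 + 1 = 4.
  i=3: a_3=2, p_3 = 2*3 + 1 = 7, q_3 = 2*4 + 1 = 9.
  i=4: a_4=2, p_4 = 2*7 + 3 = 17, q_4 = 2*9 + 4 = 22.
  i=5: a_5=1, p_5 = 1*17 + 7 = 24, q_5 = 1*22 + 9 = 31.
  i=6: a_6=12, p_6 = 12*24 + 17 = 305, q_6 = 12*31 + 22 = 394.
q_6 = 394 > 65, so the last convergent with denominator <= 65 is p_5/q_5 = 24/31.
The closest fraction with denominator <= 65 is either p_5/q_5 or the intermediate fraction (k*p_5 + p_4)/(k*q_5 + q_4) with the largest k >= 1 whose denominator stays <= 65; these approach x as k grows, and every other convergent or intermediate fraction in range is farther away.
Largest k: floor((65 - q_4)/q_5) = floor((65 - 22)/31) = 1.
That gives (1*24 + 17)/(1*31 + 22) = 41/53.
Compare the errors: |x - 24/31| = |305*31 - 24*394|/(394*31) = 1/12214, and |x - 41/53| = |305*53 - 41*394|/(394*53) = 11/20882.
Cross-multiplying, 1*20882 = 20882 < 134354 = 11*12214, so 1/12214 is smaller: the convergent 24/31 is closer to x than 41/53.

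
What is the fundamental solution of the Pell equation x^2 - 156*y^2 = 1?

(x, y) = (25, 2)

First expand sqrt(156) as a continued fraction. With x_i = (sqrt(156) + m_i)/d_i and (m_0, d_0) = (0, 1): a_0 = floor(sqrt(156)) = 12, since 12^2 = 144 <= 156 < 169 = 13^2.
Iterate m_{i+1} = d_i*a_i - m_i, d_{i+1} = (156 - m_{i+1}^2)/d_i, a_{i+1} = floor((a_0 + m_{i+1})/d_{i+1}):
  m_1 = 1*12 - 0 = 12, d_1 = (156 - 12^2)/1 = 12/1 = 12, a_1 = floor((12 + 12)/12) = 2.
  m_2 = 12*2 - 12 = 12, d_2 = (156 - 12^2)/12 = 12/12 = 1, a_2 = floor((12 + 12)/1) = 24.
  m_3 = 1*24 - 12 = 12, d_3 = (156 - 12^2)/1 = 12/1 = 12: (m_3, d_3) = (m_1, d_1) = (12, 12), so from here the quotients repeat a_1, a_2; the period length is 2.
So sqrt(156) = [12; (2, 24)] with period length k = 2.
k is even, so the fundamental solution of x^2 - 156y^2 = 1 is (p_{k-1}, q_{k-1}) = (p_1, q_1); compute convergents through index 1.
Convergents (p_i = a_i*p_{i-1} + p_{i-2}, q_i = a_i*q_{i-1} + q_{i-2} with p_{-2}=0, p_{-1}=1, q_{-2}=1, q_{-1}=0):
  i=0: a_0=12, p_0 = 12*1 + 0 = 12, q_0 = 12*0 + 1 = 1.
  i=1: a_1=2, p_1 = 2*12 + 1 = 25, q_1 = 2*1 + 0 = 2.
Check: 25^2 - 156*2^2 = 625 - 624 = 1, so (x, y) = (25, 2) solves the equation, and by the theorem it is the least positive solution.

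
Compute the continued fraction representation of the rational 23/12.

Run the Euclidean algorithm on 23 and 12; the successive quotients are the partial quotients a_0, a_1, ... (each step inverts the fractional part left over by the previous one):
  23 = 1*12 + 11, so a_0 = 1.
  12 = 1*11 + 1, so a_1 = 1.
  11 = 11*1 + 0, so a_2 = 11.
The remainder reaches 0 after 3 divisions, so the expansion has 3 partial quotients, read off in order.

[1; 1, 11]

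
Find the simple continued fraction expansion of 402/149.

Run the Euclidean algorithm on 402 and 149; the successive quotients are the partial quotients a_0, a_1, ... (each step inverts the fractional part left over by the previous one):
  402 = 2*149 + 104, so a_0 = 2.
  149 = 1*104 + 45, so a_1 = 1.
  104 = 2*45 + 14, so a_2 = 2.
  45 = 3*14 + 3, so a_3 = 3.
  14 = 4*3 + 2, so a_4 = 4.
  3 = 1*2 + 1, so a_5 = 1.
  2 = 2*1 + 0, so a_6 = 2.
The remainder reaches 0 after 7 divisions, so the expansion has 7 partial quotients, read off in order.

[2; 1, 2, 3, 4, 1, 2]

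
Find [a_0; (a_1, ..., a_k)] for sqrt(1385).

Write x_i = (sqrt(1385) + m_i)/d_i with (m_0, d_0) = (0, 1). a_0 = floor(sqrt(1385)) = 37, since 37^2 = 1369 <= 1385 < 1444 = 38^2.
Iterate m_{i+1} = d_i*a_i - m_i, d_{i+1} = (1385 - m_{i+1}^2)/d_i, a_{i+1} = floor((a_0 + m_{i+1})/d_{i+1}):
  m_1 = 1*37 - 0 = 37, d_1 = (1385 - 37^2)/1 = 16/1 = 16, a_1 = floor((37 + 37)/16) = 4.
  m_2 = 16*4 - 37 = 27, d_2 = (1385 - 27^2)/16 = 656/16 = 41, a_2 = floor((37 + 27)/41) = 1.
  m_3 = 41*1 - 27 = 14, d_3 = (1385 - 14^2)/41 = 1189/41 = 29, a_3 = floor((37 + 14)/29) = 1.
  m_4 = 29*1 - 14 = 15, d_4 = (1385 - 15^2)/29 = 1160/29 = 40, a_4 = floor((37 + 15)/40) = 1.
  m_5 = 40*1 - 15 = 25, d_5 = (1385 - 25^2)/40 = 760/40 = 19, a_5 = floor((37 + 25)/19) = 3.
  m_6 = 19*3 - 25 = 32, d_6 = (1385 - 32^2)/19 = 361/19 = 19, a_6 = floor((37 + 32)/19) = 3.
  m_7 = 19*3 - 32 = 25, d_7 = (1385 - 25^2)/19 = 760/19 = 40, a_7 = floor((37 + 25)/40) = 1.
  m_8 = 40*1 - 25 = 15, d_8 = (1385 - 15^2)/40 = 1160/40 = 29, a_8 = floor((37 + 15)/29) = 1.
  m_9 = 29*1 - 15 = 14, d_9 = (1385 - 14^2)/29 = 1189/29 = 41, a_9 = floor((37 + 14)/41) = 1.
  m_10 = 41*1 - 14 = 27, d_10 = (1385 - 27^2)/41 = 656/41 = 16, a_10 = floor((37 + 27)/16) = 4.
  m_11 = 16*4 - 27 = 37, d_11 = (1385 - 37^2)/16 = 16/16 = 1, a_11 = floor((37 + 37)/1) = 74.
  m_12 = 1*74 - 37 = 37, d_12 = (1385 - 37^2)/1 = 16/1 = 16: (m_12, d_12) = (m_1, d_1) = (37, 16), so from here the quotients repeat a_1, ..., a_11; the period length is 11.
Hence the expansion of sqrt(1385) is a_0 = 37 followed by the repeating block 4, 1, 1, 1, 3, 3, 1, 1, 1, 4, 74 (period 11).

[37; (4, 1, 1, 1, 3, 3, 1, 1, 1, 4, 74)]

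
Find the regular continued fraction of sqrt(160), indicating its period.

Write x_i = (sqrt(160) + m_i)/d_i with (m_0, d_0) = (0, 1). a_0 = floor(sqrt(160)) = 12, since 12^2 = 144 <= 160 < 169 = 13^2.
Iterate m_{i+1} = d_i*a_i - m_i, d_{i+1} = (160 - m_{i+1}^2)/d_i, a_{i+1} = floor((a_0 + m_{i+1})/d_{i+1}):
  m_1 = 1*12 - 0 = 12, d_1 = (160 - 12^2)/1 = 16/1 = 16, a_1 = floor((12 + 12)/16) = 1.
  m_2 = 16*1 - 12 = 4, d_2 = (160 - 4^2)/16 = 144/16 = 9, a_2 = floor((12 + 4)/9) = 1.
  m_3 = 9*1 - 4 = 5, d_3 = (160 - 5^2)/9 = 135/9 = 15, a_3 = floor((12 + 5)/15) = 1.
  m_4 = 15*1 - 5 = 10, d_4 = (160 - 10^2)/15 = 60/15 = 4, a_4 = floor((12 + 10)/4) = 5.
  m_5 = 4*5 - 10 = 10, d_5 = (160 - 10^2)/4 = 60/4 = 15, a_5 = floor((12 + 10)/15) = 1.
  m_6 = 15*1 - 10 = 5, d_6 = (160 - 5^2)/15 = 135/15 = 9, a_6 = floor((12 + 5)/9) = 1.
  m_7 = 9*1 - 5 = 4, d_7 = (160 - 4^2)/9 = 144/9 = 16, a_7 = floor((12 + 4)/16) = 1.
  m_8 = 16*1 - 4 = 12, d_8 = (160 - 12^2)/16 = 16/16 = 1, a_8 = floor((12 + 12)/1) = 24.
  m_9 = 1*24 - 12 = 12, d_9 = (160 - 12^2)/1 = 16/1 = 16: (m_9, d_9) = (m_1, d_1) = (12, 16), so from here the quotients repeat a_1, ..., a_8; the period length is 8.
Hence the expansion of sqrt(160) is a_0 = 12 followed by the repeating block 1, 1, 1, 5, 1, 1, 1, 24 (period 8).

[12; (1, 1, 1, 5, 1, 1, 1, 24)]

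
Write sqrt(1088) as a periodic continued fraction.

Write x_i = (sqrt(1088) + m_i)/d_i with (m_0, d_0) = (0, 1). a_0 = floor(sqrt(1088)) = 32, since 32^2 = 1024 <= 1088 < 1089 = 33^2.
Iterate m_{i+1} = d_i*a_i - m_i, d_{i+1} = (1088 - m_{i+1}^2)/d_i, a_{i+1} = floor((a_0 + m_{i+1})/d_{i+1}):
  m_1 = 1*32 - 0 = 32, d_1 = (1088 - 32^2)/1 = 64/1 = 64, a_1 = floor((32 + 32)/64) = 1.
  m_2 = 64*1 - 32 = 32, d_2 = (1088 - 32^2)/64 = 64/64 = 1, a_2 = floor((32 + 32)/1) = 64.
  m_3 = 1*64 - 32 = 32, d_3 = (1088 - 32^2)/1 = 64/1 = 64: (m_3, d_3) = (m_1, d_1) = (32, 64), so from here the quotients repeat a_1, a_2; the period length is 2.
Hence the expansion of sqrt(1088) is a_0 = 32 followed by the repeating block 1, 64 (period 2).

[32; (1, 64)]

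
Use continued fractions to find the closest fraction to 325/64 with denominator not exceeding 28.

66/13

Expand x = 325/64 as a continued fraction with the Euclidean algorithm:
  325 = 5*64 + 5, so a_0 = 5.
  64 = 12*5 + 4, so a_1 = 12.
  5 = 1*4 + 1, so a_2 = 1.
  4 = 4*1 + 0, so a_3 = 4.
so x = [5; 12, 1, 4].
Convergents (p_i = a_i*p_{i-1} + p_{i-2}, q_i = a_i*q_{i-1} + q_{i-2} with p_{-2}=0, p_{-1}=1, q_{-2}=1, q_{-1}=0), until the denominator exceeds 28:
  i=0: a_0=5, p_0 = 5*1 + 0 = 5, q_0 = 5*0 + 1 = 1.
  i=1: a_1=12, p_1 = 12*5 + 1 = 61, q_1 = 12*1 + 0 = 12.
  i=2: a_2=1, p_2 = 1*61 + 5 = 66, q_2 = 1*12 + 1 = 13.
  i=3: a_3=4, p_3 = 4*66 + 61 = 325, q_3 = 4*13 + 12 = 64.
q_3 = 64 > 28, so the last convergent with denominator <= 28 is p_2/q_2 = 66/13.
The closest fraction with denominator <= 28 is either p_2/q_2 or the intermediate fraction (k*p_2 + p_1)/(k*q_2 + q_1) with the largest k >= 1 whose denominator stays <= 28; these approach x as k grows, and every other convergent or intermediate fraction in range is farther away.
Largest k: floor((28 - q_1)/q_2) = floor((28 - 12)/13) = 1.
That gives (1*66 + 61)/(1*13 + 12) = 127/25.
Compare the errors: |x - 66/13| = |325*13 - 66*64|/(64*13) = 1/832, and |x - 127/25| = |325*25 - 127*64|/(64*25) = 3/1600.
Cross-multiplying, 1*1600 = 1600 < 2496 = 3*832, so 1/832 is smaller: the convergent 66/13 is closer to x than 127/25.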